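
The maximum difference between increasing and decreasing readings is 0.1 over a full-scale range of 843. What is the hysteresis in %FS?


Hysteresis = (max difference / full scale) * 100%.
H = (0.1 / 843) * 100
H = 0.012 %FS

0.012 %FS


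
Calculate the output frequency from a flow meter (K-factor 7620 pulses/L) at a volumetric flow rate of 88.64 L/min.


Frequency = K * Q / 60 (converting L/min to L/s).
f = 7620 * 88.64 / 60
f = 675436.8 / 60
f = 11257.28 Hz

11257.28 Hz


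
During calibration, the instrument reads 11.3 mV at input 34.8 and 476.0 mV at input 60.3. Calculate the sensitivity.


Sensitivity = (y2 - y1) / (x2 - x1).
S = (476.0 - 11.3) / (60.3 - 34.8)
S = 464.7 / 25.5
S = 18.2235 mV/unit

18.2235 mV/unit


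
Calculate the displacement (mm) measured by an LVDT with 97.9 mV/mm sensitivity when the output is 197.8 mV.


Displacement = Vout / sensitivity.
d = 197.8 / 97.9
d = 2.02 mm

2.02 mm


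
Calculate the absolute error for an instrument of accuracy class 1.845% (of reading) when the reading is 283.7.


Absolute error = (accuracy% / 100) * reading.
Error = (1.845 / 100) * 283.7
Error = 0.01845 * 283.7
Error = 5.2343

5.2343


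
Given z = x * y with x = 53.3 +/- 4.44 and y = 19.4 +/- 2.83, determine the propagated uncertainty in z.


For a product z = x*y, the relative uncertainty is:
uz/z = sqrt((ux/x)^2 + (uy/y)^2)
Relative uncertainties: ux/x = 4.44/53.3 = 0.083302
uy/y = 2.83/19.4 = 0.145876
z = 53.3 * 19.4 = 1034.0
uz = 1034.0 * sqrt(0.083302^2 + 0.145876^2) = 173.7

173.7


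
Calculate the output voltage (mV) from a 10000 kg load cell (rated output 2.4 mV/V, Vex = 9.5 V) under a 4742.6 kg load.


Vout = rated_output * Vex * (load / capacity).
Vout = 2.4 * 9.5 * (4742.6 / 10000)
Vout = 2.4 * 9.5 * 0.47426
Vout = 10.813 mV

10.813 mV


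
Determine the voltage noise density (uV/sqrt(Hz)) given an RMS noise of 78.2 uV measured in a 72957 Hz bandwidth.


Noise spectral density = Vrms / sqrt(BW).
NSD = 78.2 / sqrt(72957)
NSD = 78.2 / 270.1055
NSD = 0.2895 uV/sqrt(Hz)

0.2895 uV/sqrt(Hz)


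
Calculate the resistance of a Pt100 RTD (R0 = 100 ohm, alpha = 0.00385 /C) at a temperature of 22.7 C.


The RTD equation: Rt = R0 * (1 + alpha * T).
Rt = 100 * (1 + 0.00385 * 22.7)
Rt = 100 * (1 + 0.087395)
Rt = 100 * 1.087395
Rt = 108.739 ohm

108.739 ohm


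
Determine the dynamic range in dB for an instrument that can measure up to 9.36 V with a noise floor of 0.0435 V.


Dynamic range = 20 * log10(Vmax / Vnoise).
DR = 20 * log10(9.36 / 0.0435)
DR = 20 * log10(215.17)
DR = 46.66 dB

46.66 dB


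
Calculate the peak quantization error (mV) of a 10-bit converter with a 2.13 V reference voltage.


The maximum quantization error is +/- LSB/2.
LSB = Vref / 2^n = 2.13 / 1024 = 0.00208008 V
Max error = LSB / 2 = 0.00208008 / 2 = 0.00104004 V
Max error = 1.04 mV

1.04 mV


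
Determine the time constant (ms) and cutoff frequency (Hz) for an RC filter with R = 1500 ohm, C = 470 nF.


Time constant: tau = R * C.
tau = 1500 * 4.70e-07 = 0.000705 s
tau = 0.705 ms
Cutoff frequency: fc = 1 / (2*pi*R*C).
fc = 1 / (2*pi*0.000705) = 225.75 Hz

tau = 0.705 ms, fc = 225.75 Hz


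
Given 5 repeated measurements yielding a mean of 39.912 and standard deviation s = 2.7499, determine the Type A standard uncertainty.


The standard uncertainty for Type A evaluation is u = s / sqrt(n).
u = 2.7499 / sqrt(5)
u = 2.7499 / 2.2361
u = 1.2298

1.2298


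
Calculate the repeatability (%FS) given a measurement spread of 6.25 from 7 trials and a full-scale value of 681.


Repeatability = (spread / full scale) * 100%.
R = (6.25 / 681) * 100
R = 0.918 %FS

0.918 %FS


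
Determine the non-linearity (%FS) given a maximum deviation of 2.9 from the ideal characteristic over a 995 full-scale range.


Linearity error = (max deviation / full scale) * 100%.
Linearity = (2.9 / 995) * 100
Linearity = 0.291 %FS

0.291 %FS


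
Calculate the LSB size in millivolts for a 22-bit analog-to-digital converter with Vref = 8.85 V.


The resolution (LSB) of an ADC is Vref / 2^n.
LSB = 8.85 / 2^22
LSB = 8.85 / 4194304
LSB = 2.11e-06 V = 0.00211 mV

0.00211 mV


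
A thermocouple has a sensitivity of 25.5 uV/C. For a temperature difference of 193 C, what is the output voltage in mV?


The thermocouple output V = sensitivity * dT.
V = 25.5 uV/C * 193 C
V = 4921.5 uV
V = 4.921 mV

4.921 mV


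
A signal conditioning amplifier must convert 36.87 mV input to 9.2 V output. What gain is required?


Gain = Vout / Vin (converting to same units).
G = 9.2 V / 36.87 mV
G = 9200.0 mV / 36.87 mV
G = 249.53

249.53


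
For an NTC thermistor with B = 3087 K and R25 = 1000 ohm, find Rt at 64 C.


NTC thermistor equation: Rt = R25 * exp(B * (1/T - 1/T25)).
T in Kelvin: 337.15 K, T25 = 298.15 K
1/T - 1/T25 = 1/337.15 - 1/298.15 = -0.00038798
B * (1/T - 1/T25) = 3087 * -0.00038798 = -1.1977
Rt = 1000 * exp(-1.1977) = 301.9 ohm

301.9 ohm


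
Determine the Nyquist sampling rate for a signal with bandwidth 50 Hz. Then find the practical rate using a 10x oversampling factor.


By Nyquist theorem, fs_min = 2 * fmax.
fs_min = 2 * 50 = 100 Hz
Practical rate = 10 * fs_min = 10 * 100 = 1000 Hz

fs_min = 100 Hz, fs_practical = 1000 Hz


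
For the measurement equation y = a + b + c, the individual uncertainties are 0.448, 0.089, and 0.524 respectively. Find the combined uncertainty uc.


For a sum of independent quantities, uc = sqrt(u1^2 + u2^2 + u3^2).
uc = sqrt(0.448^2 + 0.089^2 + 0.524^2)
uc = sqrt(0.200704 + 0.007921 + 0.274576)
uc = 0.6951

0.6951


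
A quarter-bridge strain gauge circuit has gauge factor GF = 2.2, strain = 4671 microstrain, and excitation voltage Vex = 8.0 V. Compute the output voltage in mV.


Quarter bridge output: Vout = (GF * epsilon * Vex) / 4.
Vout = (2.2 * 4671e-6 * 8.0) / 4
Vout = 0.0822096 / 4 V
Vout = 0.0205524 V = 20.5524 mV

20.5524 mV


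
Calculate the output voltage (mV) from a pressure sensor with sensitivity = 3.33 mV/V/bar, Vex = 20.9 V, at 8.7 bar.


Output = sensitivity * Vex * P.
Vout = 3.33 * 20.9 * 8.7
Vout = 69.597 * 8.7
Vout = 605.49 mV

605.49 mV


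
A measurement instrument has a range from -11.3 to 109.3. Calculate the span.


Span = upper range - lower range.
Span = 109.3 - (-11.3)
Span = 120.6

120.6


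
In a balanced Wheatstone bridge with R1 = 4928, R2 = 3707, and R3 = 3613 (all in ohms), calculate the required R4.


At balance: R1*R4 = R2*R3, so R4 = R2*R3/R1.
R4 = 3707 * 3613 / 4928
R4 = 13393391 / 4928
R4 = 2717.81 ohm

2717.81 ohm


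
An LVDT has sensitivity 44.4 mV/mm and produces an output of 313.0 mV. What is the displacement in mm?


Displacement = Vout / sensitivity.
d = 313.0 / 44.4
d = 7.05 mm

7.05 mm


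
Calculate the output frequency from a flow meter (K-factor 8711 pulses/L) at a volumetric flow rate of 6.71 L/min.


Frequency = K * Q / 60 (converting L/min to L/s).
f = 8711 * 6.71 / 60
f = 58450.81 / 60
f = 974.18 Hz

974.18 Hz


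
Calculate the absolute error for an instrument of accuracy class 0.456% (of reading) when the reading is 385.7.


Absolute error = (accuracy% / 100) * reading.
Error = (0.456 / 100) * 385.7
Error = 0.00456 * 385.7
Error = 1.7588

1.7588


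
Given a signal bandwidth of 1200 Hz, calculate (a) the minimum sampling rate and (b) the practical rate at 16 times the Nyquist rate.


By Nyquist theorem, fs_min = 2 * fmax.
fs_min = 2 * 1200 = 2400 Hz
Practical rate = 16 * fs_min = 16 * 2400 = 38400 Hz

fs_min = 2400 Hz, fs_practical = 38400 Hz


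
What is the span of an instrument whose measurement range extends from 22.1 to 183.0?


Span = upper range - lower range.
Span = 183.0 - (22.1)
Span = 160.9

160.9


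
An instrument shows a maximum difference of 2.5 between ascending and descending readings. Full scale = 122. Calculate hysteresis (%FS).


Hysteresis = (max difference / full scale) * 100%.
H = (2.5 / 122) * 100
H = 2.049 %FS

2.049 %FS


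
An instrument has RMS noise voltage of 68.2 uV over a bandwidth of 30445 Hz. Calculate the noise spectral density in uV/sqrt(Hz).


Noise spectral density = Vrms / sqrt(BW).
NSD = 68.2 / sqrt(30445)
NSD = 68.2 / 174.485
NSD = 0.3909 uV/sqrt(Hz)

0.3909 uV/sqrt(Hz)


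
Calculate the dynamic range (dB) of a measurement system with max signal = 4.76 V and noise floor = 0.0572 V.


Dynamic range = 20 * log10(Vmax / Vnoise).
DR = 20 * log10(4.76 / 0.0572)
DR = 20 * log10(83.22)
DR = 38.4 dB

38.4 dB


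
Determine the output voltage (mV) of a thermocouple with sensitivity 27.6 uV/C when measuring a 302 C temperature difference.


The thermocouple output V = sensitivity * dT.
V = 27.6 uV/C * 302 C
V = 8335.2 uV
V = 8.335 mV

8.335 mV


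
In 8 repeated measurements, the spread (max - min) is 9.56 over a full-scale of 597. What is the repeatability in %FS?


Repeatability = (spread / full scale) * 100%.
R = (9.56 / 597) * 100
R = 1.601 %FS

1.601 %FS


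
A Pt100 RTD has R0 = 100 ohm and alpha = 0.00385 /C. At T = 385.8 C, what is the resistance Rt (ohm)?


The RTD equation: Rt = R0 * (1 + alpha * T).
Rt = 100 * (1 + 0.00385 * 385.8)
Rt = 100 * (1 + 1.48533)
Rt = 100 * 2.48533
Rt = 248.533 ohm

248.533 ohm


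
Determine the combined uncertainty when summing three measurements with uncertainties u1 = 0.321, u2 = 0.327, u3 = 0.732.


For a sum of independent quantities, uc = sqrt(u1^2 + u2^2 + u3^2).
uc = sqrt(0.321^2 + 0.327^2 + 0.732^2)
uc = sqrt(0.103041 + 0.106929 + 0.535824)
uc = 0.8636

0.8636


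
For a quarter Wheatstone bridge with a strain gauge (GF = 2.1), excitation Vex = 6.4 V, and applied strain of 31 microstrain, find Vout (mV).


Quarter bridge output: Vout = (GF * epsilon * Vex) / 4.
Vout = (2.1 * 31e-6 * 6.4) / 4
Vout = 0.00041664 / 4 V
Vout = 0.00010416 V = 0.1042 mV

0.1042 mV


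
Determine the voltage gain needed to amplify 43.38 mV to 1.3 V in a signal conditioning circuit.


Gain = Vout / Vin (converting to same units).
G = 1.3 V / 43.38 mV
G = 1300.0 mV / 43.38 mV
G = 29.97

29.97


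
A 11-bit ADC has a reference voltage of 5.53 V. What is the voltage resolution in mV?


The resolution (LSB) of an ADC is Vref / 2^n.
LSB = 5.53 / 2^11
LSB = 5.53 / 2048
LSB = 0.0027002 V = 2.70019531 mV

2.70019531 mV


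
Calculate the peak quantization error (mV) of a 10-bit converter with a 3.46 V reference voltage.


The maximum quantization error is +/- LSB/2.
LSB = Vref / 2^n = 3.46 / 1024 = 0.00337891 V
Max error = LSB / 2 = 0.00337891 / 2 = 0.00168945 V
Max error = 1.6895 mV

1.6895 mV


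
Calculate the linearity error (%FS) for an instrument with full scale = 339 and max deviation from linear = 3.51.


Linearity error = (max deviation / full scale) * 100%.
Linearity = (3.51 / 339) * 100
Linearity = 1.035 %FS

1.035 %FS


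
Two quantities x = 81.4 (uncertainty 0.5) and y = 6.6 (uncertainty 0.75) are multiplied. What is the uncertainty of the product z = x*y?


For a product z = x*y, the relative uncertainty is:
uz/z = sqrt((ux/x)^2 + (uy/y)^2)
Relative uncertainties: ux/x = 0.5/81.4 = 0.006143
uy/y = 0.75/6.6 = 0.113636
z = 81.4 * 6.6 = 537.2
uz = 537.2 * sqrt(0.006143^2 + 0.113636^2) = 61.139

61.139


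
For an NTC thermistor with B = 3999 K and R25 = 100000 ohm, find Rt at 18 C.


NTC thermistor equation: Rt = R25 * exp(B * (1/T - 1/T25)).
T in Kelvin: 291.15 K, T25 = 298.15 K
1/T - 1/T25 = 1/291.15 - 1/298.15 = 8.064e-05
B * (1/T - 1/T25) = 3999 * 8.064e-05 = 0.3225
Rt = 100000 * exp(0.3225) = 138054.2 ohm

138054.2 ohm


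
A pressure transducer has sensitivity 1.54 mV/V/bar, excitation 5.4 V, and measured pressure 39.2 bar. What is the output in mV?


Output = sensitivity * Vex * P.
Vout = 1.54 * 5.4 * 39.2
Vout = 8.316 * 39.2
Vout = 325.99 mV

325.99 mV


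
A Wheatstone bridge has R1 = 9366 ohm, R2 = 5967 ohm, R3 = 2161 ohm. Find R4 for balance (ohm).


At balance: R1*R4 = R2*R3, so R4 = R2*R3/R1.
R4 = 5967 * 2161 / 9366
R4 = 12894687 / 9366
R4 = 1376.75 ohm

1376.75 ohm


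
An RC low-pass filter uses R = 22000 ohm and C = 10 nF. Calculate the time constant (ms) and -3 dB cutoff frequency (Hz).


Time constant: tau = R * C.
tau = 22000 * 1.00e-08 = 0.00022 s
tau = 0.22 ms
Cutoff frequency: fc = 1 / (2*pi*R*C).
fc = 1 / (2*pi*0.00022) = 723.43 Hz

tau = 0.22 ms, fc = 723.43 Hz


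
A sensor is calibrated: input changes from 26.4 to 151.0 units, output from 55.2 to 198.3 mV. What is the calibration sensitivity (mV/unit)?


Sensitivity = (y2 - y1) / (x2 - x1).
S = (198.3 - 55.2) / (151.0 - 26.4)
S = 143.1 / 124.6
S = 1.1485 mV/unit

1.1485 mV/unit


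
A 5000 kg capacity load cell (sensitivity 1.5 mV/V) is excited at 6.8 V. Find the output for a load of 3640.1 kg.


Vout = rated_output * Vex * (load / capacity).
Vout = 1.5 * 6.8 * (3640.1 / 5000)
Vout = 1.5 * 6.8 * 0.72802
Vout = 7.426 mV

7.426 mV


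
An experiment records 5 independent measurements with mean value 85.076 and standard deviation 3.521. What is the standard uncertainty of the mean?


The standard uncertainty for Type A evaluation is u = s / sqrt(n).
u = 3.521 / sqrt(5)
u = 3.521 / 2.2361
u = 1.5746

1.5746


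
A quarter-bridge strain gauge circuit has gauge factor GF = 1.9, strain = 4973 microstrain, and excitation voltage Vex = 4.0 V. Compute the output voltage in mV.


Quarter bridge output: Vout = (GF * epsilon * Vex) / 4.
Vout = (1.9 * 4973e-6 * 4.0) / 4
Vout = 0.0377948 / 4 V
Vout = 0.0094487 V = 9.4487 mV

9.4487 mV


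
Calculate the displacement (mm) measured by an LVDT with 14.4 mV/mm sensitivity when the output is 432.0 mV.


Displacement = Vout / sensitivity.
d = 432.0 / 14.4
d = 30.0 mm

30.0 mm


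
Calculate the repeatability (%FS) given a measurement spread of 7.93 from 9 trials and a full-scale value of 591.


Repeatability = (spread / full scale) * 100%.
R = (7.93 / 591) * 100
R = 1.342 %FS

1.342 %FS


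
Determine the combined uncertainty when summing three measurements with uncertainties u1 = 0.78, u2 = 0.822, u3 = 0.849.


For a sum of independent quantities, uc = sqrt(u1^2 + u2^2 + u3^2).
uc = sqrt(0.78^2 + 0.822^2 + 0.849^2)
uc = sqrt(0.6084 + 0.675684 + 0.720801)
uc = 1.4159

1.4159


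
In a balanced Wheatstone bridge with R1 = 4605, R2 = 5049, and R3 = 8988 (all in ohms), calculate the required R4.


At balance: R1*R4 = R2*R3, so R4 = R2*R3/R1.
R4 = 5049 * 8988 / 4605
R4 = 45380412 / 4605
R4 = 9854.6 ohm

9854.6 ohm


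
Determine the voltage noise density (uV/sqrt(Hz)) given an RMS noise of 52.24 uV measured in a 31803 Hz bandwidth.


Noise spectral density = Vrms / sqrt(BW).
NSD = 52.24 / sqrt(31803)
NSD = 52.24 / 178.334
NSD = 0.2929 uV/sqrt(Hz)

0.2929 uV/sqrt(Hz)


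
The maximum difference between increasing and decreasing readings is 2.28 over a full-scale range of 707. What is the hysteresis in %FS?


Hysteresis = (max difference / full scale) * 100%.
H = (2.28 / 707) * 100
H = 0.322 %FS

0.322 %FS


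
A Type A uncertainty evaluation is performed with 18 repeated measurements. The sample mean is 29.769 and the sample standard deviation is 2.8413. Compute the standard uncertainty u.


The standard uncertainty for Type A evaluation is u = s / sqrt(n).
u = 2.8413 / sqrt(18)
u = 2.8413 / 4.2426
u = 0.6697

0.6697


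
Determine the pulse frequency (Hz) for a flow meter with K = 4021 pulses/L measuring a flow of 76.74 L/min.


Frequency = K * Q / 60 (converting L/min to L/s).
f = 4021 * 76.74 / 60
f = 308571.54 / 60
f = 5142.86 Hz

5142.86 Hz


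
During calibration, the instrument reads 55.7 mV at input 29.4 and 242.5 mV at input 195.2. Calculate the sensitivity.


Sensitivity = (y2 - y1) / (x2 - x1).
S = (242.5 - 55.7) / (195.2 - 29.4)
S = 186.8 / 165.8
S = 1.1267 mV/unit

1.1267 mV/unit


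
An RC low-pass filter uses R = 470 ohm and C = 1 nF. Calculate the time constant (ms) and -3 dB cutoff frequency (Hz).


Time constant: tau = R * C.
tau = 470 * 1.00e-09 = 4.7e-07 s
tau = 0.0005 ms
Cutoff frequency: fc = 1 / (2*pi*R*C).
fc = 1 / (2*pi*4.7e-07) = 338627.54 Hz

tau = 0.0005 ms, fc = 338627.54 Hz


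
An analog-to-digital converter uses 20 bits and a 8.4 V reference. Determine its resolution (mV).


The resolution (LSB) of an ADC is Vref / 2^n.
LSB = 8.4 / 2^20
LSB = 8.4 / 1048576
LSB = 8.01e-06 V = 0.00801086 mV

0.00801086 mV


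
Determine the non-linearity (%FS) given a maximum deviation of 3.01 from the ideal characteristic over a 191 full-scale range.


Linearity error = (max deviation / full scale) * 100%.
Linearity = (3.01 / 191) * 100
Linearity = 1.576 %FS

1.576 %FS


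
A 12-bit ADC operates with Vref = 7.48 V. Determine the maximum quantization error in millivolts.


The maximum quantization error is +/- LSB/2.
LSB = Vref / 2^n = 7.48 / 4096 = 0.00182617 V
Max error = LSB / 2 = 0.00182617 / 2 = 0.00091309 V
Max error = 0.9131 mV

0.9131 mV


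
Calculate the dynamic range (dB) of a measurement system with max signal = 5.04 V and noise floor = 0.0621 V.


Dynamic range = 20 * log10(Vmax / Vnoise).
DR = 20 * log10(5.04 / 0.0621)
DR = 20 * log10(81.16)
DR = 38.19 dB

38.19 dB


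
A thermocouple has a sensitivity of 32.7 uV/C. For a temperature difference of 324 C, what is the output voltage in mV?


The thermocouple output V = sensitivity * dT.
V = 32.7 uV/C * 324 C
V = 10594.8 uV
V = 10.595 mV

10.595 mV


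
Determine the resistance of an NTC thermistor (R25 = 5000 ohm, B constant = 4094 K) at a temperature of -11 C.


NTC thermistor equation: Rt = R25 * exp(B * (1/T - 1/T25)).
T in Kelvin: 262.15 K, T25 = 298.15 K
1/T - 1/T25 = 1/262.15 - 1/298.15 = 0.00046059
B * (1/T - 1/T25) = 4094 * 0.00046059 = 1.8857
Rt = 5000 * exp(1.8857) = 32953.8 ohm

32953.8 ohm


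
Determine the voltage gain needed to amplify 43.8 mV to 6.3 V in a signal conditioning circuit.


Gain = Vout / Vin (converting to same units).
G = 6.3 V / 43.8 mV
G = 6300.0 mV / 43.8 mV
G = 143.84

143.84


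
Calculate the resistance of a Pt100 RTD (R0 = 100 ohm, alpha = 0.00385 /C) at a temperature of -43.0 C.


The RTD equation: Rt = R0 * (1 + alpha * T).
Rt = 100 * (1 + 0.00385 * -43.0)
Rt = 100 * (1 + -0.16555)
Rt = 100 * 0.83445
Rt = 83.445 ohm

83.445 ohm


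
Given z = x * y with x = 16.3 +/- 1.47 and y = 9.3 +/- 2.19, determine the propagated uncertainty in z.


For a product z = x*y, the relative uncertainty is:
uz/z = sqrt((ux/x)^2 + (uy/y)^2)
Relative uncertainties: ux/x = 1.47/16.3 = 0.090184
uy/y = 2.19/9.3 = 0.235484
z = 16.3 * 9.3 = 151.6
uz = 151.6 * sqrt(0.090184^2 + 0.235484^2) = 38.225

38.225


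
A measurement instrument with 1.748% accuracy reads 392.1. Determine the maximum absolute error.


Absolute error = (accuracy% / 100) * reading.
Error = (1.748 / 100) * 392.1
Error = 0.01748 * 392.1
Error = 6.8539

6.8539


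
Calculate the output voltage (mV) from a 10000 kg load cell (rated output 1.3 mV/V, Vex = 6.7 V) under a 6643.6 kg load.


Vout = rated_output * Vex * (load / capacity).
Vout = 1.3 * 6.7 * (6643.6 / 10000)
Vout = 1.3 * 6.7 * 0.66436
Vout = 5.787 mV

5.787 mV


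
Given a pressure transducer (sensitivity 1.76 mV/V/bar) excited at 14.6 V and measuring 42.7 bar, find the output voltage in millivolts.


Output = sensitivity * Vex * P.
Vout = 1.76 * 14.6 * 42.7
Vout = 25.696 * 42.7
Vout = 1097.22 mV

1097.22 mV


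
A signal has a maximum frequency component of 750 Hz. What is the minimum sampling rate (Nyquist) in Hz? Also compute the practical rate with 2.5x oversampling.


By Nyquist theorem, fs_min = 2 * fmax.
fs_min = 2 * 750 = 1500 Hz
Practical rate = 2.5 * fs_min = 2.5 * 1500 = 3750 Hz

fs_min = 1500 Hz, fs_practical = 3750 Hz


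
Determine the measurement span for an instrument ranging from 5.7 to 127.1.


Span = upper range - lower range.
Span = 127.1 - (5.7)
Span = 121.4

121.4


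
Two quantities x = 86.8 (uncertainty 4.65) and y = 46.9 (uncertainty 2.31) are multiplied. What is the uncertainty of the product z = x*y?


For a product z = x*y, the relative uncertainty is:
uz/z = sqrt((ux/x)^2 + (uy/y)^2)
Relative uncertainties: ux/x = 4.65/86.8 = 0.053571
uy/y = 2.31/46.9 = 0.049254
z = 86.8 * 46.9 = 4070.9
uz = 4070.9 * sqrt(0.053571^2 + 0.049254^2) = 296.251

296.251


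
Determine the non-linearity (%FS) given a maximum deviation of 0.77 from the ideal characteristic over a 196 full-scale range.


Linearity error = (max deviation / full scale) * 100%.
Linearity = (0.77 / 196) * 100
Linearity = 0.393 %FS

0.393 %FS


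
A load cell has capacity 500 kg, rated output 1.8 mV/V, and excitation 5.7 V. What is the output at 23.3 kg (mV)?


Vout = rated_output * Vex * (load / capacity).
Vout = 1.8 * 5.7 * (23.3 / 500)
Vout = 1.8 * 5.7 * 0.0466
Vout = 0.478 mV

0.478 mV


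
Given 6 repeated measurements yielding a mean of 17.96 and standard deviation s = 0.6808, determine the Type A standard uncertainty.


The standard uncertainty for Type A evaluation is u = s / sqrt(n).
u = 0.6808 / sqrt(6)
u = 0.6808 / 2.4495
u = 0.2779

0.2779


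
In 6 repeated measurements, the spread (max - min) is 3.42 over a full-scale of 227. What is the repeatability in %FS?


Repeatability = (spread / full scale) * 100%.
R = (3.42 / 227) * 100
R = 1.507 %FS

1.507 %FS


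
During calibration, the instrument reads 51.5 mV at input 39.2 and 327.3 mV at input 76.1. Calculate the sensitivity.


Sensitivity = (y2 - y1) / (x2 - x1).
S = (327.3 - 51.5) / (76.1 - 39.2)
S = 275.8 / 36.9
S = 7.4743 mV/unit

7.4743 mV/unit


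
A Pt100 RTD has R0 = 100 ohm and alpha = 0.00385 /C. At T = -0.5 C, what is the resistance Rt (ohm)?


The RTD equation: Rt = R0 * (1 + alpha * T).
Rt = 100 * (1 + 0.00385 * -0.5)
Rt = 100 * (1 + -0.001925)
Rt = 100 * 0.998075
Rt = 99.808 ohm

99.808 ohm


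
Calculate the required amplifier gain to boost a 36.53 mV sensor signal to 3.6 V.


Gain = Vout / Vin (converting to same units).
G = 3.6 V / 36.53 mV
G = 3600.0 mV / 36.53 mV
G = 98.55

98.55


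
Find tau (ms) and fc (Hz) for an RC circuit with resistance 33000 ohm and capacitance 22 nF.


Time constant: tau = R * C.
tau = 33000 * 2.20e-08 = 0.000726 s
tau = 0.726 ms
Cutoff frequency: fc = 1 / (2*pi*R*C).
fc = 1 / (2*pi*0.000726) = 219.22 Hz

tau = 0.726 ms, fc = 219.22 Hz


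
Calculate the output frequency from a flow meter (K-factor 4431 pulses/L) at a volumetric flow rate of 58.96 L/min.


Frequency = K * Q / 60 (converting L/min to L/s).
f = 4431 * 58.96 / 60
f = 261251.76 / 60
f = 4354.2 Hz

4354.2 Hz


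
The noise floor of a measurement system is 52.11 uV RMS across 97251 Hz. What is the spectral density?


Noise spectral density = Vrms / sqrt(BW).
NSD = 52.11 / sqrt(97251)
NSD = 52.11 / 311.8509
NSD = 0.1671 uV/sqrt(Hz)

0.1671 uV/sqrt(Hz)


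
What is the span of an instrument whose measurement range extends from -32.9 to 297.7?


Span = upper range - lower range.
Span = 297.7 - (-32.9)
Span = 330.6

330.6


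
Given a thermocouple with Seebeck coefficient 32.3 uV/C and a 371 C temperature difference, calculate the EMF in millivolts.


The thermocouple output V = sensitivity * dT.
V = 32.3 uV/C * 371 C
V = 11983.3 uV
V = 11.983 mV

11.983 mV


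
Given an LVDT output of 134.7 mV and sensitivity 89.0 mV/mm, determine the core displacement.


Displacement = Vout / sensitivity.
d = 134.7 / 89.0
d = 1.513 mm

1.513 mm


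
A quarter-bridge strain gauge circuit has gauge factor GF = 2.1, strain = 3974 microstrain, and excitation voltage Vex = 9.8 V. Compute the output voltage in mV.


Quarter bridge output: Vout = (GF * epsilon * Vex) / 4.
Vout = (2.1 * 3974e-6 * 9.8) / 4
Vout = 0.08178492 / 4 V
Vout = 0.02044623 V = 20.4462 mV

20.4462 mV


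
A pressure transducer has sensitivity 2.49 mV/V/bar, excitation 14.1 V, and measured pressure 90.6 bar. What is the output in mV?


Output = sensitivity * Vex * P.
Vout = 2.49 * 14.1 * 90.6
Vout = 35.109 * 90.6
Vout = 3180.88 mV

3180.88 mV


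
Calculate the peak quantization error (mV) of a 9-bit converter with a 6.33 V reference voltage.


The maximum quantization error is +/- LSB/2.
LSB = Vref / 2^n = 6.33 / 512 = 0.01236328 V
Max error = LSB / 2 = 0.01236328 / 2 = 0.00618164 V
Max error = 6.1816 mV

6.1816 mV


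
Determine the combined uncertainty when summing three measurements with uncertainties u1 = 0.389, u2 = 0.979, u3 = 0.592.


For a sum of independent quantities, uc = sqrt(u1^2 + u2^2 + u3^2).
uc = sqrt(0.389^2 + 0.979^2 + 0.592^2)
uc = sqrt(0.151321 + 0.958441 + 0.350464)
uc = 1.2084

1.2084


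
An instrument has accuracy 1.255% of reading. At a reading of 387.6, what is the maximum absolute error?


Absolute error = (accuracy% / 100) * reading.
Error = (1.255 / 100) * 387.6
Error = 0.01255 * 387.6
Error = 4.8644

4.8644


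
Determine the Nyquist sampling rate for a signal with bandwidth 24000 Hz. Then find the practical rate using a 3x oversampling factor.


By Nyquist theorem, fs_min = 2 * fmax.
fs_min = 2 * 24000 = 48000 Hz
Practical rate = 3 * fs_min = 3 * 48000 = 144000 Hz

fs_min = 48000 Hz, fs_practical = 144000 Hz


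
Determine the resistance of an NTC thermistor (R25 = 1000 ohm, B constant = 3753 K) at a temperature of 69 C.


NTC thermistor equation: Rt = R25 * exp(B * (1/T - 1/T25)).
T in Kelvin: 342.15 K, T25 = 298.15 K
1/T - 1/T25 = 1/342.15 - 1/298.15 = -0.00043132
B * (1/T - 1/T25) = 3753 * -0.00043132 = -1.6188
Rt = 1000 * exp(-1.6188) = 198.1 ohm

198.1 ohm


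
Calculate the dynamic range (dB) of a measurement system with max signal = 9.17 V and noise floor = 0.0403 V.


Dynamic range = 20 * log10(Vmax / Vnoise).
DR = 20 * log10(9.17 / 0.0403)
DR = 20 * log10(227.54)
DR = 47.14 dB

47.14 dB


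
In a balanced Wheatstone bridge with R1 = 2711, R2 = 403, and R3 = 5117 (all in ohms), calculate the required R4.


At balance: R1*R4 = R2*R3, so R4 = R2*R3/R1.
R4 = 403 * 5117 / 2711
R4 = 2062151 / 2711
R4 = 760.66 ohm

760.66 ohm


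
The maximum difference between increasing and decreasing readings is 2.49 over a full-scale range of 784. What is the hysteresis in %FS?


Hysteresis = (max difference / full scale) * 100%.
H = (2.49 / 784) * 100
H = 0.318 %FS

0.318 %FS


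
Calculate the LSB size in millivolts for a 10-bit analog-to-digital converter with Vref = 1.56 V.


The resolution (LSB) of an ADC is Vref / 2^n.
LSB = 1.56 / 2^10
LSB = 1.56 / 1024
LSB = 0.00152344 V = 1.5234375 mV

1.5234375 mV


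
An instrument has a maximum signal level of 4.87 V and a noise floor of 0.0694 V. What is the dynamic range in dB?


Dynamic range = 20 * log10(Vmax / Vnoise).
DR = 20 * log10(4.87 / 0.0694)
DR = 20 * log10(70.17)
DR = 36.92 dB

36.92 dB


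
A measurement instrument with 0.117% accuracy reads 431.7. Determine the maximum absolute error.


Absolute error = (accuracy% / 100) * reading.
Error = (0.117 / 100) * 431.7
Error = 0.00117 * 431.7
Error = 0.5051

0.5051


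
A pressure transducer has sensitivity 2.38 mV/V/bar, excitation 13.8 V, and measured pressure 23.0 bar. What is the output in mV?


Output = sensitivity * Vex * P.
Vout = 2.38 * 13.8 * 23.0
Vout = 32.844 * 23.0
Vout = 755.41 mV

755.41 mV


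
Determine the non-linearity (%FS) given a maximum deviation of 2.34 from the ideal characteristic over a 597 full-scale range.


Linearity error = (max deviation / full scale) * 100%.
Linearity = (2.34 / 597) * 100
Linearity = 0.392 %FS

0.392 %FS


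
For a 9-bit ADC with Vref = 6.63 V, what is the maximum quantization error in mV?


The maximum quantization error is +/- LSB/2.
LSB = Vref / 2^n = 6.63 / 512 = 0.01294922 V
Max error = LSB / 2 = 0.01294922 / 2 = 0.00647461 V
Max error = 6.4746 mV

6.4746 mV


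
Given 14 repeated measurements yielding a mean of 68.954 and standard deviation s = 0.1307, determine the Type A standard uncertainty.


The standard uncertainty for Type A evaluation is u = s / sqrt(n).
u = 0.1307 / sqrt(14)
u = 0.1307 / 3.7417
u = 0.0349

0.0349


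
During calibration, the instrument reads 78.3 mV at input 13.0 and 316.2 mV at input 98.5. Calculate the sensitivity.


Sensitivity = (y2 - y1) / (x2 - x1).
S = (316.2 - 78.3) / (98.5 - 13.0)
S = 237.9 / 85.5
S = 2.7825 mV/unit

2.7825 mV/unit


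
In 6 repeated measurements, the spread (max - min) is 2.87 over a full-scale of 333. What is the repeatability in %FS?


Repeatability = (spread / full scale) * 100%.
R = (2.87 / 333) * 100
R = 0.862 %FS

0.862 %FS


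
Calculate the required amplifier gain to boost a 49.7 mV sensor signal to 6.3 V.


Gain = Vout / Vin (converting to same units).
G = 6.3 V / 49.7 mV
G = 6300.0 mV / 49.7 mV
G = 126.76

126.76


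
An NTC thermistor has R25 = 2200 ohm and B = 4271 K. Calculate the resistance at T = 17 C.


NTC thermistor equation: Rt = R25 * exp(B * (1/T - 1/T25)).
T in Kelvin: 290.15 K, T25 = 298.15 K
1/T - 1/T25 = 1/290.15 - 1/298.15 = 9.248e-05
B * (1/T - 1/T25) = 4271 * 9.248e-05 = 0.395
Rt = 2200 * exp(0.395) = 3265.5 ohm

3265.5 ohm


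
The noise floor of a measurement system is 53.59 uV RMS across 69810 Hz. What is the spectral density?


Noise spectral density = Vrms / sqrt(BW).
NSD = 53.59 / sqrt(69810)
NSD = 53.59 / 264.2158
NSD = 0.2028 uV/sqrt(Hz)

0.2028 uV/sqrt(Hz)


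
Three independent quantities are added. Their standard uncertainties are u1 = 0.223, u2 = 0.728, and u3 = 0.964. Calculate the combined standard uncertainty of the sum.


For a sum of independent quantities, uc = sqrt(u1^2 + u2^2 + u3^2).
uc = sqrt(0.223^2 + 0.728^2 + 0.964^2)
uc = sqrt(0.049729 + 0.529984 + 0.929296)
uc = 1.2284

1.2284


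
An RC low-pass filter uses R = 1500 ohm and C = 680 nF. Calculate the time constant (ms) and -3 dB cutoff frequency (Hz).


Time constant: tau = R * C.
tau = 1500 * 6.80e-07 = 0.00102 s
tau = 1.02 ms
Cutoff frequency: fc = 1 / (2*pi*R*C).
fc = 1 / (2*pi*0.00102) = 156.03 Hz

tau = 1.02 ms, fc = 156.03 Hz


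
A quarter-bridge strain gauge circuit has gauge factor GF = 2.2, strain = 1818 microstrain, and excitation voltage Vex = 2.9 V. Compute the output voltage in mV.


Quarter bridge output: Vout = (GF * epsilon * Vex) / 4.
Vout = (2.2 * 1818e-6 * 2.9) / 4
Vout = 0.01159884 / 4 V
Vout = 0.00289971 V = 2.8997 mV

2.8997 mV


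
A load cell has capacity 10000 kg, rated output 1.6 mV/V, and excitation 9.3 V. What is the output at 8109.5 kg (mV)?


Vout = rated_output * Vex * (load / capacity).
Vout = 1.6 * 9.3 * (8109.5 / 10000)
Vout = 1.6 * 9.3 * 0.81095
Vout = 12.067 mV

12.067 mV


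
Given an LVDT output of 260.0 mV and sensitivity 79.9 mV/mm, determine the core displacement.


Displacement = Vout / sensitivity.
d = 260.0 / 79.9
d = 3.254 mm

3.254 mm


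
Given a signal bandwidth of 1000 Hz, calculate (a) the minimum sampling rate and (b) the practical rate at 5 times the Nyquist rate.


By Nyquist theorem, fs_min = 2 * fmax.
fs_min = 2 * 1000 = 2000 Hz
Practical rate = 5 * fs_min = 5 * 2000 = 10000 Hz

fs_min = 2000 Hz, fs_practical = 10000 Hz


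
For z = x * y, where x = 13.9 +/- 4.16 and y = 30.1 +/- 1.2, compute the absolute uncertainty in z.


For a product z = x*y, the relative uncertainty is:
uz/z = sqrt((ux/x)^2 + (uy/y)^2)
Relative uncertainties: ux/x = 4.16/13.9 = 0.299281
uy/y = 1.2/30.1 = 0.039867
z = 13.9 * 30.1 = 418.4
uz = 418.4 * sqrt(0.299281^2 + 0.039867^2) = 126.322

126.322


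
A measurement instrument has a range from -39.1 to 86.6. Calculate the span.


Span = upper range - lower range.
Span = 86.6 - (-39.1)
Span = 125.7

125.7


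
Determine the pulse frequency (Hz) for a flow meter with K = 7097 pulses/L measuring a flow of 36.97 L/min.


Frequency = K * Q / 60 (converting L/min to L/s).
f = 7097 * 36.97 / 60
f = 262376.09 / 60
f = 4372.93 Hz

4372.93 Hz


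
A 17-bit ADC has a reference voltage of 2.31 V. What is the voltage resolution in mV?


The resolution (LSB) of an ADC is Vref / 2^n.
LSB = 2.31 / 2^17
LSB = 2.31 / 131072
LSB = 1.762e-05 V = 0.0176239 mV

0.0176239 mV


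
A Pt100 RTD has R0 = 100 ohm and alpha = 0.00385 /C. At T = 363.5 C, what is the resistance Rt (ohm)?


The RTD equation: Rt = R0 * (1 + alpha * T).
Rt = 100 * (1 + 0.00385 * 363.5)
Rt = 100 * (1 + 1.399475)
Rt = 100 * 2.399475
Rt = 239.947 ohm

239.947 ohm


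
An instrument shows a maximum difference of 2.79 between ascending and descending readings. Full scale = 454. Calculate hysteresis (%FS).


Hysteresis = (max difference / full scale) * 100%.
H = (2.79 / 454) * 100
H = 0.615 %FS

0.615 %FS


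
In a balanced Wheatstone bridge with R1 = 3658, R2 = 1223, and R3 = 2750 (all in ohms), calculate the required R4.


At balance: R1*R4 = R2*R3, so R4 = R2*R3/R1.
R4 = 1223 * 2750 / 3658
R4 = 3363250 / 3658
R4 = 919.42 ohm

919.42 ohm


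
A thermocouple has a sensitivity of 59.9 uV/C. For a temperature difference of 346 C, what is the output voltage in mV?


The thermocouple output V = sensitivity * dT.
V = 59.9 uV/C * 346 C
V = 20725.4 uV
V = 20.725 mV

20.725 mV


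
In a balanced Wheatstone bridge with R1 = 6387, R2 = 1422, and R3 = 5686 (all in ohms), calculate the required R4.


At balance: R1*R4 = R2*R3, so R4 = R2*R3/R1.
R4 = 1422 * 5686 / 6387
R4 = 8085492 / 6387
R4 = 1265.93 ohm

1265.93 ohm


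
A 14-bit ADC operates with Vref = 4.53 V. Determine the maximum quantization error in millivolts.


The maximum quantization error is +/- LSB/2.
LSB = Vref / 2^n = 4.53 / 16384 = 0.00027649 V
Max error = LSB / 2 = 0.00027649 / 2 = 0.00013824 V
Max error = 0.1382 mV

0.1382 mV


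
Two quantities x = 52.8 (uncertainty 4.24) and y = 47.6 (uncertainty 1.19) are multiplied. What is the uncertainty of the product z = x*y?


For a product z = x*y, the relative uncertainty is:
uz/z = sqrt((ux/x)^2 + (uy/y)^2)
Relative uncertainties: ux/x = 4.24/52.8 = 0.080303
uy/y = 1.19/47.6 = 0.025
z = 52.8 * 47.6 = 2513.3
uz = 2513.3 * sqrt(0.080303^2 + 0.025^2) = 211.378

211.378


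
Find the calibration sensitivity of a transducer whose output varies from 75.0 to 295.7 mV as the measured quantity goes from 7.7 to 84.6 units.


Sensitivity = (y2 - y1) / (x2 - x1).
S = (295.7 - 75.0) / (84.6 - 7.7)
S = 220.7 / 76.9
S = 2.87 mV/unit

2.87 mV/unit


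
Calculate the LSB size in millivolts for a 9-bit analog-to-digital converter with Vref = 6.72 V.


The resolution (LSB) of an ADC is Vref / 2^n.
LSB = 6.72 / 2^9
LSB = 6.72 / 512
LSB = 0.013125 V = 13.125 mV

13.125 mV


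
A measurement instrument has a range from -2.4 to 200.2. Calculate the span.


Span = upper range - lower range.
Span = 200.2 - (-2.4)
Span = 202.6

202.6


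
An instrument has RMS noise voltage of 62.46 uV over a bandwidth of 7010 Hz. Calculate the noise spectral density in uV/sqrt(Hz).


Noise spectral density = Vrms / sqrt(BW).
NSD = 62.46 / sqrt(7010)
NSD = 62.46 / 83.7257
NSD = 0.746 uV/sqrt(Hz)

0.746 uV/sqrt(Hz)


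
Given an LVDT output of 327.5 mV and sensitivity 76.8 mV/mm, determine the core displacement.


Displacement = Vout / sensitivity.
d = 327.5 / 76.8
d = 4.264 mm

4.264 mm


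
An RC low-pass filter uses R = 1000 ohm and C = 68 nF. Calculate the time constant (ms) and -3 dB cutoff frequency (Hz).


Time constant: tau = R * C.
tau = 1000 * 6.80e-08 = 6.8e-05 s
tau = 0.068 ms
Cutoff frequency: fc = 1 / (2*pi*R*C).
fc = 1 / (2*pi*6.8e-05) = 2340.51 Hz

tau = 0.068 ms, fc = 2340.51 Hz


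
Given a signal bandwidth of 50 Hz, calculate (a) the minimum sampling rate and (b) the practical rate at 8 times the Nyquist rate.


By Nyquist theorem, fs_min = 2 * fmax.
fs_min = 2 * 50 = 100 Hz
Practical rate = 8 * fs_min = 8 * 100 = 800 Hz

fs_min = 100 Hz, fs_practical = 800 Hz


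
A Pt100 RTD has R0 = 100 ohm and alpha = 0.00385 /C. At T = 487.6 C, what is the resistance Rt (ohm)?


The RTD equation: Rt = R0 * (1 + alpha * T).
Rt = 100 * (1 + 0.00385 * 487.6)
Rt = 100 * (1 + 1.87726)
Rt = 100 * 2.87726
Rt = 287.726 ohm

287.726 ohm


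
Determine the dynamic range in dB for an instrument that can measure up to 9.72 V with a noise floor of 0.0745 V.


Dynamic range = 20 * log10(Vmax / Vnoise).
DR = 20 * log10(9.72 / 0.0745)
DR = 20 * log10(130.47)
DR = 42.31 dB

42.31 dB


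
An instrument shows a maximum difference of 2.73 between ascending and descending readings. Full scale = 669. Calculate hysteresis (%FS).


Hysteresis = (max difference / full scale) * 100%.
H = (2.73 / 669) * 100
H = 0.408 %FS

0.408 %FS


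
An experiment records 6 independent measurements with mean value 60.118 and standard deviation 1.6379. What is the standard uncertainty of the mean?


The standard uncertainty for Type A evaluation is u = s / sqrt(n).
u = 1.6379 / sqrt(6)
u = 1.6379 / 2.4495
u = 0.6687

0.6687


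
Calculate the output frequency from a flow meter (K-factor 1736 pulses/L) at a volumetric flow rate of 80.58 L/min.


Frequency = K * Q / 60 (converting L/min to L/s).
f = 1736 * 80.58 / 60
f = 139886.88 / 60
f = 2331.45 Hz

2331.45 Hz


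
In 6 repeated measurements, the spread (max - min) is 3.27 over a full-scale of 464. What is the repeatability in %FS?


Repeatability = (spread / full scale) * 100%.
R = (3.27 / 464) * 100
R = 0.705 %FS

0.705 %FS


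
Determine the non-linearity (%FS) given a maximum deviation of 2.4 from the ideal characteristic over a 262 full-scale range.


Linearity error = (max deviation / full scale) * 100%.
Linearity = (2.4 / 262) * 100
Linearity = 0.916 %FS

0.916 %FS


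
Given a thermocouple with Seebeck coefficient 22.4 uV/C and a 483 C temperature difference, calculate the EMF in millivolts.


The thermocouple output V = sensitivity * dT.
V = 22.4 uV/C * 483 C
V = 10819.2 uV
V = 10.819 mV

10.819 mV


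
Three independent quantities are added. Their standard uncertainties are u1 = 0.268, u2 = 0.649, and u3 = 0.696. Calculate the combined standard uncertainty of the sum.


For a sum of independent quantities, uc = sqrt(u1^2 + u2^2 + u3^2).
uc = sqrt(0.268^2 + 0.649^2 + 0.696^2)
uc = sqrt(0.071824 + 0.421201 + 0.484416)
uc = 0.9887

0.9887


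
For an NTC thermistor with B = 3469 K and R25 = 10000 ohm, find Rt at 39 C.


NTC thermistor equation: Rt = R25 * exp(B * (1/T - 1/T25)).
T in Kelvin: 312.15 K, T25 = 298.15 K
1/T - 1/T25 = 1/312.15 - 1/298.15 = -0.00015043
B * (1/T - 1/T25) = 3469 * -0.00015043 = -0.5218
Rt = 10000 * exp(-0.5218) = 5934.3 ohm

5934.3 ohm


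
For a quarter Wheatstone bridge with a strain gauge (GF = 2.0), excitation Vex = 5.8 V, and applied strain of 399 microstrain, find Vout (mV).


Quarter bridge output: Vout = (GF * epsilon * Vex) / 4.
Vout = (2.0 * 399e-6 * 5.8) / 4
Vout = 0.0046284 / 4 V
Vout = 0.0011571 V = 1.1571 mV

1.1571 mV


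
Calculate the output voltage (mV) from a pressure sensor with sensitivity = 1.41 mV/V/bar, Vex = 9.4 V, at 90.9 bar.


Output = sensitivity * Vex * P.
Vout = 1.41 * 9.4 * 90.9
Vout = 13.254 * 90.9
Vout = 1204.79 mV

1204.79 mV


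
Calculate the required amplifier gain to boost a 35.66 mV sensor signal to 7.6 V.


Gain = Vout / Vin (converting to same units).
G = 7.6 V / 35.66 mV
G = 7600.0 mV / 35.66 mV
G = 213.12

213.12


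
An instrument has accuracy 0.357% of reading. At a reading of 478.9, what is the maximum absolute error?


Absolute error = (accuracy% / 100) * reading.
Error = (0.357 / 100) * 478.9
Error = 0.00357 * 478.9
Error = 1.7097

1.7097


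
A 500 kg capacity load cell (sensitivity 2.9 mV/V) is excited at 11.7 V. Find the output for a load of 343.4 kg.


Vout = rated_output * Vex * (load / capacity).
Vout = 2.9 * 11.7 * (343.4 / 500)
Vout = 2.9 * 11.7 * 0.6868
Vout = 23.303 mV

23.303 mV


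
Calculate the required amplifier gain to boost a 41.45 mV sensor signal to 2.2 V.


Gain = Vout / Vin (converting to same units).
G = 2.2 V / 41.45 mV
G = 2200.0 mV / 41.45 mV
G = 53.08

53.08
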